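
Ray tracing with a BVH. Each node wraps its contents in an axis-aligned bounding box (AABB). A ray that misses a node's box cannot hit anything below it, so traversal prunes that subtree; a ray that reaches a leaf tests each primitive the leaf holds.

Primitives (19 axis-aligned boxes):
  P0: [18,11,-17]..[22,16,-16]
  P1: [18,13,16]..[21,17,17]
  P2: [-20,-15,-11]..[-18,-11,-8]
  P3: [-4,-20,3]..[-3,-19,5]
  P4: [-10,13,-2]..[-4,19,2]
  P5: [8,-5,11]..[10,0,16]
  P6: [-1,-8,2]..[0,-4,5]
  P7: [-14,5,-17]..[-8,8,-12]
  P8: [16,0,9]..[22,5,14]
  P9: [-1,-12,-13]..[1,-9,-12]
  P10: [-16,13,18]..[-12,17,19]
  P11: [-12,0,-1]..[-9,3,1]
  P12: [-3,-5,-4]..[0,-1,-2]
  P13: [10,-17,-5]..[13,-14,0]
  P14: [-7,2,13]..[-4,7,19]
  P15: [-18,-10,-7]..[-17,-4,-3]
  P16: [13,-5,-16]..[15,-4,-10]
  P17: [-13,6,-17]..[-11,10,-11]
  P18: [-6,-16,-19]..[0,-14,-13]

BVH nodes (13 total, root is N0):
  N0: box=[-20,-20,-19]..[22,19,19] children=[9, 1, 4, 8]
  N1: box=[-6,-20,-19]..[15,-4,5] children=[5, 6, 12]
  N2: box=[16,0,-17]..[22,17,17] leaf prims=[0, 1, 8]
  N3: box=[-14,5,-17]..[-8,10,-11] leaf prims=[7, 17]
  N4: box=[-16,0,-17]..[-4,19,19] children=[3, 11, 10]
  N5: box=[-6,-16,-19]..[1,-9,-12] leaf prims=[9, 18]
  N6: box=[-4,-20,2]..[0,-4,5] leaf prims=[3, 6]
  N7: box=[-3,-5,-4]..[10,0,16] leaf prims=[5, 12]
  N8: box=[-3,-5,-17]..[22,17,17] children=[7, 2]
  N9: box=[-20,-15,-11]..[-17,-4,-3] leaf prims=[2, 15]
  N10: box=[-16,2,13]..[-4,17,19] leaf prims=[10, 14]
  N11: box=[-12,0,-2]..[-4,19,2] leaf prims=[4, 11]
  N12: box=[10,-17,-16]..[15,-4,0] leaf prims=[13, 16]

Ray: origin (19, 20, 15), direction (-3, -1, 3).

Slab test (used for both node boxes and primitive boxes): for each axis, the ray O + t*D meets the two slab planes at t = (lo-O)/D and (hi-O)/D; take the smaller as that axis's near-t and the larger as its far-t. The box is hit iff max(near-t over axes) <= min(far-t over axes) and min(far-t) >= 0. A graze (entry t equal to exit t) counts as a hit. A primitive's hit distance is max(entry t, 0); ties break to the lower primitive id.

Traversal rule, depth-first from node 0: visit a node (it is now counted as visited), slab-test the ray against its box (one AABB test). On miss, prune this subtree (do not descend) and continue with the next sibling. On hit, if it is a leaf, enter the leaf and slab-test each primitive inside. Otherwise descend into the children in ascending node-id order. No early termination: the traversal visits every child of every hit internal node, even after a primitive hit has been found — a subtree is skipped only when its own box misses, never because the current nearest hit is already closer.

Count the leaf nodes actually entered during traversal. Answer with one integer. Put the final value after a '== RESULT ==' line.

Traverse from the root:
N0 x:[-1,13] y:[1,40] z:[-34/3,4/3] -> hit [1,4/3], descend [1, 4, 8, 9]
  N1 x:[4/3,25/3] y:[24,40] z:[-34/3,-10/3] -> miss, prune
  N4 x:[23/3,35/3] y:[1,20] z:[-32/3,4/3] -> miss, prune
  N8 x:[-1,22/3] y:[3,25] z:[-32/3,2/3] -> miss, prune
  N9 x:[12,13] y:[24,35] z:[-26/3,-6] -> miss, prune

Visited [0, 1, 4, 8, 9]. Tests: 5 box, 0 leaf. Nearest: miss.

== RESULT ==
0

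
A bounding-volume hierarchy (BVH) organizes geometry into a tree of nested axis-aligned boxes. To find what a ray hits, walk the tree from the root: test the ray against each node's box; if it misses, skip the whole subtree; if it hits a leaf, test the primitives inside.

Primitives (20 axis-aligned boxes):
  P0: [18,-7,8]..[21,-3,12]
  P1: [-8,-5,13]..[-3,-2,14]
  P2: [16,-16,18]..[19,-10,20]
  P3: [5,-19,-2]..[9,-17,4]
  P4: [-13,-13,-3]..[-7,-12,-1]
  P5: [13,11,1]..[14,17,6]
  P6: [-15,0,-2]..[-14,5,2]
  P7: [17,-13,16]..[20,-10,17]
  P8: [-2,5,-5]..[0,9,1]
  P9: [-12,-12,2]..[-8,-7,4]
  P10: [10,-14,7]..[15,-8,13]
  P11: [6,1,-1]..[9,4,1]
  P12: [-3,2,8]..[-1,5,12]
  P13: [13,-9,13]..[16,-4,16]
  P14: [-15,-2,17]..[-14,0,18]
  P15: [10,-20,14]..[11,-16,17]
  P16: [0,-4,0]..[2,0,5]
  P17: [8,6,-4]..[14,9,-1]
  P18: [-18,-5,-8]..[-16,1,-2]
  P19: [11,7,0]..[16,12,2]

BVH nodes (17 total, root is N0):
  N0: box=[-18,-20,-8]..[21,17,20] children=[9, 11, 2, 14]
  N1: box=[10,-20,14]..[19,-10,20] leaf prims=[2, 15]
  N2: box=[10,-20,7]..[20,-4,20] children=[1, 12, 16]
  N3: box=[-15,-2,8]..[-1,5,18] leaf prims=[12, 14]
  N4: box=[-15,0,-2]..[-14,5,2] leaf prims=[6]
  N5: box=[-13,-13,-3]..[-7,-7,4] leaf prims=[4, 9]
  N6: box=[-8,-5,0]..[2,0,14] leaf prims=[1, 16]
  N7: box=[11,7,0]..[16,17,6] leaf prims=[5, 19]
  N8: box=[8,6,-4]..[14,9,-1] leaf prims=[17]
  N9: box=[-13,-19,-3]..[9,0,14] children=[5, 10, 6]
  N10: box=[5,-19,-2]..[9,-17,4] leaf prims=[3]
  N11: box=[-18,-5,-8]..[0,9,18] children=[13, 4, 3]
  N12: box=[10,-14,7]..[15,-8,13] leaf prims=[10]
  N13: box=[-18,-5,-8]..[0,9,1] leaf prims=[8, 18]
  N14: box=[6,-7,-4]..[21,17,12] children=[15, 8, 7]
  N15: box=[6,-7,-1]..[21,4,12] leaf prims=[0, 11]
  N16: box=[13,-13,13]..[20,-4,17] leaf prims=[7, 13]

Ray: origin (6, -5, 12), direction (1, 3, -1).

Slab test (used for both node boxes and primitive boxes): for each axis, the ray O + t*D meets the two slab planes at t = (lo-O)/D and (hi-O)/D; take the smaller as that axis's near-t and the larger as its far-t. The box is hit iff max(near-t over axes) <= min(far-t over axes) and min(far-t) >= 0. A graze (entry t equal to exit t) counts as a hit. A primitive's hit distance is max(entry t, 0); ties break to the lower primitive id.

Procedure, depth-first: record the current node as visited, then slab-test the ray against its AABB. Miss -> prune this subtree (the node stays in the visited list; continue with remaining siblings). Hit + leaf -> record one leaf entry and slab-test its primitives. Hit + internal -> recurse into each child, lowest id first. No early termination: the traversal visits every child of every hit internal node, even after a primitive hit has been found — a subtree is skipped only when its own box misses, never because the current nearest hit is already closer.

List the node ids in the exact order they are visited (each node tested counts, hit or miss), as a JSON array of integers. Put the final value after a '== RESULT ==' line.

Traverse from the root:
N0 x:[-24,15] y:[-5,22/3] z:[-8,20] -> hit [-5,22/3], descend [2, 9, 11, 14]
  N2 x:[4,14] y:[-5,1/3] z:[-8,5] -> miss, prune
  N9 x:[-19,3] y:[-14/3,5/3] z:[-2,15] -> hit [-2,5/3], descend [5, 6, 10]
    N5 x:[-19,-13] y:[-8/3,-2/3] z:[8,15] -> miss, prune
    N6 x:[-14,-4] y:[0,5/3] z:[-2,12] -> miss, prune
    N10 x:[-1,3] y:[-14/3,-4] z:[8,14] -> miss, prune
  N11 x:[-24,-6] y:[0,14/3] z:[-6,20] -> miss, prune
  N14 x:[0,15] y:[-2/3,22/3] z:[0,16] -> hit [0,22/3], descend [7, 8, 15]
    N7 x:[5,10] y:[4,22/3] z:[6,12] -> hit [6,22/3] leaf, test {P5@t=7, P19(miss)}
    N8 x:[2,8] y:[11/3,14/3] z:[13,16] -> miss, prune
    N15 x:[0,15] y:[-2/3,3] z:[0,13] -> hit [0,3] leaf, test {P0(miss), P11(miss)}

Summary -> nodes [0, 2, 9, 5, 6, 10, 11, 14, 7, 8, 15]; box-tests=11; leaf-entries=2; first=P5

== RESULT ==
[0, 2, 9, 5, 6, 10, 11, 14, 7, 8, 15]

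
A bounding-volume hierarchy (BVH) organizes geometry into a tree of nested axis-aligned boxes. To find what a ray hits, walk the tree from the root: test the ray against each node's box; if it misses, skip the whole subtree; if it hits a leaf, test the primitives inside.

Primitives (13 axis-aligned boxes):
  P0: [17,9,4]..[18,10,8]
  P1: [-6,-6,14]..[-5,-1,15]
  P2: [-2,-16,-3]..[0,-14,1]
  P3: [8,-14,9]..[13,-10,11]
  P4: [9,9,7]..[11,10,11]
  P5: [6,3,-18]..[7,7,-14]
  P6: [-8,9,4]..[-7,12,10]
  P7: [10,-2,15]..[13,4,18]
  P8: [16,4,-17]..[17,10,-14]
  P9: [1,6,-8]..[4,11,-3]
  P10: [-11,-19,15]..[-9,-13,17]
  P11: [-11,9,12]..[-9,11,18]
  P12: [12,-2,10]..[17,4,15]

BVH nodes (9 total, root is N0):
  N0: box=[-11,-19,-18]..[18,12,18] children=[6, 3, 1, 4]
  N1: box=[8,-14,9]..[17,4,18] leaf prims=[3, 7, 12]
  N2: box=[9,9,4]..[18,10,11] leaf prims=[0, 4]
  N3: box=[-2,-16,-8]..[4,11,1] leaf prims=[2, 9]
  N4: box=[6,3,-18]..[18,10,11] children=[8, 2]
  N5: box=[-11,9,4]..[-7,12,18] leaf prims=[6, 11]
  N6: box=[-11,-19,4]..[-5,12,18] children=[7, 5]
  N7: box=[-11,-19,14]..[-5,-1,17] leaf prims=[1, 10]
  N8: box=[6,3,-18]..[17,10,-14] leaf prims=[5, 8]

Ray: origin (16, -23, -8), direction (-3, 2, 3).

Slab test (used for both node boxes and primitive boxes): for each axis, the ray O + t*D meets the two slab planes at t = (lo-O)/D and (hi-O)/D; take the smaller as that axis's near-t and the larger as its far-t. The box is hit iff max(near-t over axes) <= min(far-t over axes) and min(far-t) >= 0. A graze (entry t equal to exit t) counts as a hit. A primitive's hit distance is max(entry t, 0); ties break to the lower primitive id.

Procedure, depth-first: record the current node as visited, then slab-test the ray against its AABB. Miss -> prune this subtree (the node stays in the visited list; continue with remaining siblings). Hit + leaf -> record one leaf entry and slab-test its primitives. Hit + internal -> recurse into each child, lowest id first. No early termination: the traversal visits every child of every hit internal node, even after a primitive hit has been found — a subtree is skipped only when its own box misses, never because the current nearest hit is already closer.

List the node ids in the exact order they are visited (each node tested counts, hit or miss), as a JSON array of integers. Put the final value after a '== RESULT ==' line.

Traverse from the root:
N0 x:[-2/3,9] y:[2,35/2] z:[-10/3,26/3] -> hit [2,26/3], descend [1, 3, 4, 6]
  N1 x:[-1/3,8/3] y:[9/2,27/2] z:[17/3,26/3] -> miss, prune
  N3 x:[4,6] y:[7/2,17] z:[0,3] -> miss, prune
  N4 x:[-2/3,10/3] y:[13,33/2] z:[-10/3,19/3] -> miss, prune
  N6 x:[7,9] y:[2,35/2] z:[4,26/3] -> hit [7,26/3], descend [5, 7]
    N5 x:[23/3,9] y:[16,35/2] z:[4,26/3] -> miss, prune
    N7 x:[7,9] y:[2,11] z:[22/3,25/3] -> hit [22/3,25/3] leaf, test {P1(miss), P10(miss)}

order=[0, 1, 3, 4, 6, 5, 7]  |boxes|=7  |leaves|=1  hit=miss

== RESULT ==
[0, 1, 3, 4, 6, 5, 7]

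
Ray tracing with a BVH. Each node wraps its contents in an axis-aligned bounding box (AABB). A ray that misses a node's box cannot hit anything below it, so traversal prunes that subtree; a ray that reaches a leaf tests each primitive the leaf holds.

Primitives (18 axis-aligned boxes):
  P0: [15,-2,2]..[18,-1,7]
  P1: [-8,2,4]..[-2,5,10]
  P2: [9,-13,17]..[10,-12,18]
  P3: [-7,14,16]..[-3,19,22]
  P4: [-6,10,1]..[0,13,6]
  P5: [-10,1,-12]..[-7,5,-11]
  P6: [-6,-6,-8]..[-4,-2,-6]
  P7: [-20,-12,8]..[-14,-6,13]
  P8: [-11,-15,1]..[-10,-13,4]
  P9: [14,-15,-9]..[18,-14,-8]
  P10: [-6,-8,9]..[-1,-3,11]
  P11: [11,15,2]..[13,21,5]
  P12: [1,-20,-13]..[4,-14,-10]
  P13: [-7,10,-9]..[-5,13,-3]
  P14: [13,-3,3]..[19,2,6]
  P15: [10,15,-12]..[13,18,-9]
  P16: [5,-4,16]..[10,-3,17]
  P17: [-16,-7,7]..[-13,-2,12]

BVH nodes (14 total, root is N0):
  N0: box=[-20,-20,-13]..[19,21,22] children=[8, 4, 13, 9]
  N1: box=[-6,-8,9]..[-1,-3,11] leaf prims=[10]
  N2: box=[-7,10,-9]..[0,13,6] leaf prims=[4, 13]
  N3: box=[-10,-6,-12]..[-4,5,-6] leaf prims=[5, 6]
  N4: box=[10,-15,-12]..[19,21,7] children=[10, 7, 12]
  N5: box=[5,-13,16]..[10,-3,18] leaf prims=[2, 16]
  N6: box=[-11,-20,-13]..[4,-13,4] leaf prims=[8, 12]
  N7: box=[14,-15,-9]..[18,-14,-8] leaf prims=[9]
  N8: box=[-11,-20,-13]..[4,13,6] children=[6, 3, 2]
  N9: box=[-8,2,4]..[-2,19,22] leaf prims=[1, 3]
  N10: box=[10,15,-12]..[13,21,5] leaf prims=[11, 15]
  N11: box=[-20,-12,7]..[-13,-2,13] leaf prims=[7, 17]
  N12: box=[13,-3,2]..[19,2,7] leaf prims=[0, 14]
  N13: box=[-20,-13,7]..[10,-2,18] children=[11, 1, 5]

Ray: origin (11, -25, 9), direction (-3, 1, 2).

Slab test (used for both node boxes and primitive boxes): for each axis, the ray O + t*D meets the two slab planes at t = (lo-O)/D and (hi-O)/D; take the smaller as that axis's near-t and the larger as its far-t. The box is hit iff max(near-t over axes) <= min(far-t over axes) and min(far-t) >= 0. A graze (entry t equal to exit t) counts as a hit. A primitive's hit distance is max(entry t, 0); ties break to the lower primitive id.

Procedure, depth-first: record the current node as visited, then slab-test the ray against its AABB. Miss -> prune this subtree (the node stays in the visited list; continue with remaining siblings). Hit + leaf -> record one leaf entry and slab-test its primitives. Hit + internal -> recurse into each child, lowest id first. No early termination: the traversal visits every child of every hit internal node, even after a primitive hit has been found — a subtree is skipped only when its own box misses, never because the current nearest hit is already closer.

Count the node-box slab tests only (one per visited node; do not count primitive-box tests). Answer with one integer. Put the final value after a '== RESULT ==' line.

Trace the traversal:
N0 x:[-8/3,31/3] y:[5,46] z:[-11,13/2] -> hit [5,13/2], descend [4, 8, 9, 13]
  N4 x:[-8/3,1/3] y:[10,46] z:[-21/2,-1] -> miss, prune
  N8 x:[7/3,22/3] y:[5,38] z:[-11,-3/2] -> miss, prune
  N9 x:[13/3,19/3] y:[27,44] z:[-5/2,13/2] -> miss, prune
  N13 x:[1/3,31/3] y:[12,23] z:[-1,9/2] -> miss, prune

Visited [0, 4, 8, 9, 13]. Tests: 5 box, 0 leaf. Nearest: miss.

== RESULT ==
5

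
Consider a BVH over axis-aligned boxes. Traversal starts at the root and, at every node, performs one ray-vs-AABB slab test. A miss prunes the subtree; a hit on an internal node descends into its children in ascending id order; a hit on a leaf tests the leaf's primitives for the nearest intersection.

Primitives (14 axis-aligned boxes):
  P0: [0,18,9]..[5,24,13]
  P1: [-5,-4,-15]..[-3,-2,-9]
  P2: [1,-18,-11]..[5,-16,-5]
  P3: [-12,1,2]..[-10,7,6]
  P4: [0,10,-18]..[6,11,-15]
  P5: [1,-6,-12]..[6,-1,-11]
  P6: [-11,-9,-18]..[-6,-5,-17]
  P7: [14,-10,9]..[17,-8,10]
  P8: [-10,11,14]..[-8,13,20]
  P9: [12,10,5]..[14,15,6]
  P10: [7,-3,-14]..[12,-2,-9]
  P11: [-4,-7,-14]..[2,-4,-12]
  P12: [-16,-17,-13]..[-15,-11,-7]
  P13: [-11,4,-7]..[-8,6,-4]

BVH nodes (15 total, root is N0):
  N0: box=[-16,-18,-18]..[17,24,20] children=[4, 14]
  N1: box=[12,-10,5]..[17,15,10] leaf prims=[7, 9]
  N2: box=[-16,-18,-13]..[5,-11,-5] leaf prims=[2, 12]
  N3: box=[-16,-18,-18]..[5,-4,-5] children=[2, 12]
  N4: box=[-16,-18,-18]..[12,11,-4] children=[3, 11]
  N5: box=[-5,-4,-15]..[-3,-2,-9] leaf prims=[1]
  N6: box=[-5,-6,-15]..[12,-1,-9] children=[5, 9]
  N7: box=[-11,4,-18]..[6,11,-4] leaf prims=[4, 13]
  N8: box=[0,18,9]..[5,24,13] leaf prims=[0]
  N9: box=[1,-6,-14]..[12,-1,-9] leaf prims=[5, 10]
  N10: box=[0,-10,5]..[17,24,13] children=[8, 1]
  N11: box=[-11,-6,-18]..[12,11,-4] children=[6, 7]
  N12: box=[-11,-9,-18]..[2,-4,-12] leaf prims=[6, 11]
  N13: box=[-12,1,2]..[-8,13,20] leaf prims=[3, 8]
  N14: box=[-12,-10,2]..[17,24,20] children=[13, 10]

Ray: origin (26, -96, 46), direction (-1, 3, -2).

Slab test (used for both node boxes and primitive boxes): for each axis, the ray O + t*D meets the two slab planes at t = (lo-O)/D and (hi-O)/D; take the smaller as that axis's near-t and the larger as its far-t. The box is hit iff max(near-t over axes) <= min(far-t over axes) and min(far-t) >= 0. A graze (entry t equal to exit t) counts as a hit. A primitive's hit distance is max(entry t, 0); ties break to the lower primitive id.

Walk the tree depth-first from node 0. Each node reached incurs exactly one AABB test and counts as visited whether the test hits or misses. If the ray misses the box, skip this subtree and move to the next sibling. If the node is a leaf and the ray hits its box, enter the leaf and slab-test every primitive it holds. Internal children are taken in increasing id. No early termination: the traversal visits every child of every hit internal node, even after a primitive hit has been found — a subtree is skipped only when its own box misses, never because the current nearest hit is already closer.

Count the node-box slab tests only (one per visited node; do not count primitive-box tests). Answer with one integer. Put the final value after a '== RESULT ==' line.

Trace the traversal:
N0 x:[9,42] y:[26,40] z:[13,32] -> hit [26,32], descend [4, 14]
  N4 x:[14,42] y:[26,107/3] z:[25,32] -> hit [26,32], descend [3, 11]
    N3 x:[21,42] y:[26,92/3] z:[51/2,32] -> hit [26,92/3], descend [2, 12]
      N2 x:[21,42] y:[26,85/3] z:[51/2,59/2] -> hit [26,85/3] leaf, test {P2(miss), P12(miss)}
      N12 x:[24,37] y:[29,92/3] z:[29,32] -> hit [29,92/3] leaf, test {P6(miss), P11@t=89/3}
    N11 x:[14,37] y:[30,107/3] z:[25,32] -> hit [30,32], descend [6, 7]
      N6 x:[14,31] y:[30,95/3] z:[55/2,61/2] -> hit [30,61/2], descend [5, 9]
        N5 x:[29,31] y:[92/3,94/3] z:[55/2,61/2] -> miss, prune
        N9 x:[14,25] y:[30,95/3] z:[55/2,30] -> miss, prune
      N7 x:[20,37] y:[100/3,107/3] z:[25,32] -> miss, prune
  N14 x:[9,38] y:[86/3,40] z:[13,22] -> miss, prune

Summary -> nodes [0, 4, 3, 2, 12, 11, 6, 5, 9, 7, 14]; box-tests=11; leaf-entries=2; first=P11

== RESULT ==
11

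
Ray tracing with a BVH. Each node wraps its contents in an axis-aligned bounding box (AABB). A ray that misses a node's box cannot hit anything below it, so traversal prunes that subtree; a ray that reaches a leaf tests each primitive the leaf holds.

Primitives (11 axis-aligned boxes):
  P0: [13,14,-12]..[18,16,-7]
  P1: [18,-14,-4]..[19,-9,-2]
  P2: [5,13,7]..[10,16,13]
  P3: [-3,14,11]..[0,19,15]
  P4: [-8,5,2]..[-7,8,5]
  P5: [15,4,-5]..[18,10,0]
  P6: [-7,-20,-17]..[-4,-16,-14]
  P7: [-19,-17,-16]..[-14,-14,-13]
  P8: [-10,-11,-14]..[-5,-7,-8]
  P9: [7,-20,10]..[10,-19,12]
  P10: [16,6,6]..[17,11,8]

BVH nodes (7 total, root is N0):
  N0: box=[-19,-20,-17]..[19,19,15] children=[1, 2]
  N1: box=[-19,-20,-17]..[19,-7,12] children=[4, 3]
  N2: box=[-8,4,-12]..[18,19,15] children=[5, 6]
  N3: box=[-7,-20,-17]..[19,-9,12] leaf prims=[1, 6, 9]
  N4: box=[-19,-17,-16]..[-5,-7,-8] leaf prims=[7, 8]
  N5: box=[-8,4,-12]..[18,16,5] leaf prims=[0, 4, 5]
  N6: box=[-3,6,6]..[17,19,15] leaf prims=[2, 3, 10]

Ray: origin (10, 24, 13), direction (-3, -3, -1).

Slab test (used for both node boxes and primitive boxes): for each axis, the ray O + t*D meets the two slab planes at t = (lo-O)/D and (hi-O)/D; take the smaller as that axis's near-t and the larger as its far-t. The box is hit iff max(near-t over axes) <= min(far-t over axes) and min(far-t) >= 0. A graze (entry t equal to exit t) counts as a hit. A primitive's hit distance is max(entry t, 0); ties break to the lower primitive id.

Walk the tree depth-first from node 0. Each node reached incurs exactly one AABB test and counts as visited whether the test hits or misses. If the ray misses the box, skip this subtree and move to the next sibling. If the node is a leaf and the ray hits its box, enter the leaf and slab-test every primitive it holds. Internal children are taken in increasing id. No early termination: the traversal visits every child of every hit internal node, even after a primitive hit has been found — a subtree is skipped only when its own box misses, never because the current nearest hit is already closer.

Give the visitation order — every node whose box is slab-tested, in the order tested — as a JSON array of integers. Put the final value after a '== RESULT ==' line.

Traverse from the root:
N0 x:[-3,29/3] y:[5/3,44/3] z:[-2,30] -> hit [5/3,29/3], descend [1, 2]
  N1 x:[-3,29/3] y:[31/3,44/3] z:[1,30] -> miss, prune
  N2 x:[-8/3,6] y:[5/3,20/3] z:[-2,25] -> hit [5/3,6], descend [5, 6]
    N5 x:[-8/3,6] y:[8/3,20/3] z:[8,25] -> miss, prune
    N6 x:[-7/3,13/3] y:[5/3,6] z:[-2,7] -> hit [5/3,13/3] leaf, test {P2(miss), P3(miss), P10(miss)}

Summary -> nodes [0, 1, 2, 5, 6]; box-tests=5; leaf-entries=1; first=miss

== RESULT ==
[0, 1, 2, 5, 6]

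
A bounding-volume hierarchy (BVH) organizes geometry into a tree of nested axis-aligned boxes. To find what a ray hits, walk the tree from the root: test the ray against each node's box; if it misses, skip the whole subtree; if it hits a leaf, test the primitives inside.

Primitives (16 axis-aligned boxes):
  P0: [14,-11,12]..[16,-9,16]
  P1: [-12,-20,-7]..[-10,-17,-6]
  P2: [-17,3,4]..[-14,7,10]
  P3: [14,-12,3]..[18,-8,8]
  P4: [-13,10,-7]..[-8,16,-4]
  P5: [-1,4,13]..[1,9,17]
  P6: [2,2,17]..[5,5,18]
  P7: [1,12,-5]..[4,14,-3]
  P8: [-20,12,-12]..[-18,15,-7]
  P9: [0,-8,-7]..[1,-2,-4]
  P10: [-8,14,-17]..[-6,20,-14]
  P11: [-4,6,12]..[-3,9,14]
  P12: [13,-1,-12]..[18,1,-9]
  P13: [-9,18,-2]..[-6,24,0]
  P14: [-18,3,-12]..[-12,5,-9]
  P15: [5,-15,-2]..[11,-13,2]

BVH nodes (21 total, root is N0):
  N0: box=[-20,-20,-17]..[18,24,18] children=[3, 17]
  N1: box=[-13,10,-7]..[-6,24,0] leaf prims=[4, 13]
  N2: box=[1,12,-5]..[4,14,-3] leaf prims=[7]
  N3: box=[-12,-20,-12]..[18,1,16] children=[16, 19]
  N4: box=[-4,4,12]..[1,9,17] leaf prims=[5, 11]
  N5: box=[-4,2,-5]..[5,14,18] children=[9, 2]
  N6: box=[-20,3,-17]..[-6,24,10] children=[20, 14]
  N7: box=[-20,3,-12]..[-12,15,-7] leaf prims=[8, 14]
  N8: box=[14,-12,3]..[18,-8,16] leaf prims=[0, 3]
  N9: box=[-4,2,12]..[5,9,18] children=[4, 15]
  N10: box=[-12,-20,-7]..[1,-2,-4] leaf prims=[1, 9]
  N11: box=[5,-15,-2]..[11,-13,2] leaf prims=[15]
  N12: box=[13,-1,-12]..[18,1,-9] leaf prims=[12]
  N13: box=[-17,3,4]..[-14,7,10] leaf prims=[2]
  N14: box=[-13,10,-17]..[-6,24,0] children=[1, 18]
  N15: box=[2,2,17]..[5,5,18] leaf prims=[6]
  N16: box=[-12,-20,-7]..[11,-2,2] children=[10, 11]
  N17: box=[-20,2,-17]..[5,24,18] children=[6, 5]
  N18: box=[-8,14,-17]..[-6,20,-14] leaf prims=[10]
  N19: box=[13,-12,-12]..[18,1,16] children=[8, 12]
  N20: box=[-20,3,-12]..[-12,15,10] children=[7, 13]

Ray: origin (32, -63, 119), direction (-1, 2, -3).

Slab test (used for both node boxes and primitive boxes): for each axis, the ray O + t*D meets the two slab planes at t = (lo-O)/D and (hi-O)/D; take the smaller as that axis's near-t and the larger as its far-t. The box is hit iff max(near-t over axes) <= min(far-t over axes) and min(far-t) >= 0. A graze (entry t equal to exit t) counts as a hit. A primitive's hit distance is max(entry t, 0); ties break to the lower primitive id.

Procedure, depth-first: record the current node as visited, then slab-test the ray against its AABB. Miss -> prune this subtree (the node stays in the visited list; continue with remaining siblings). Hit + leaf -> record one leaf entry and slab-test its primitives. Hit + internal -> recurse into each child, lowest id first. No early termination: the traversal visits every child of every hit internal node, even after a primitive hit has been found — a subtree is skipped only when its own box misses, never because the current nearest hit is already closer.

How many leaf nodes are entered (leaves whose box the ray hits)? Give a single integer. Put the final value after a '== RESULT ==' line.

Traverse from the root:
N0 x:[14,52] y:[43/2,87/2] z:[101/3,136/3] -> hit [101/3,87/2], descend [3, 17]
  N3 x:[14,44] y:[43/2,32] z:[103/3,131/3] -> miss, prune
  N17 x:[27,52] y:[65/2,87/2] z:[101/3,136/3] -> hit [101/3,87/2], descend [5, 6]
    N5 x:[27,36] y:[65/2,77/2] z:[101/3,124/3] -> hit [101/3,36], descend [2, 9]
      N2 x:[28,31] y:[75/2,77/2] z:[122/3,124/3] -> miss, prune
      N9 x:[27,36] y:[65/2,36] z:[101/3,107/3] -> hit [101/3,107/3], descend [4, 15]
        N4 x:[31,36] y:[67/2,36] z:[34,107/3] -> hit [34,107/3] leaf, test {P5(miss), P11@t=35}
        N15 x:[27,30] y:[65/2,34] z:[101/3,34] -> miss, prune
    N6 x:[38,52] y:[33,87/2] z:[109/3,136/3] -> hit [38,87/2], descend [14, 20]
      N14 x:[38,45] y:[73/2,87/2] z:[119/3,136/3] -> hit [119/3,87/2], descend [1, 18]
        N1 x:[38,45] y:[73/2,87/2] z:[119/3,42] -> hit [119/3,42] leaf, test {P4(miss), P13(miss)}
        N18 x:[38,40] y:[77/2,83/2] z:[133/3,136/3] -> miss, prune
      N20 x:[44,52] y:[33,39] z:[109/3,131/3] -> miss, prune

13 AABB tests over nodes [0, 3, 17, 5, 2, 9, 4, 15, 6, 14, 1, 18, 20]; 2 leaves entered; closest P11.

== RESULT ==
2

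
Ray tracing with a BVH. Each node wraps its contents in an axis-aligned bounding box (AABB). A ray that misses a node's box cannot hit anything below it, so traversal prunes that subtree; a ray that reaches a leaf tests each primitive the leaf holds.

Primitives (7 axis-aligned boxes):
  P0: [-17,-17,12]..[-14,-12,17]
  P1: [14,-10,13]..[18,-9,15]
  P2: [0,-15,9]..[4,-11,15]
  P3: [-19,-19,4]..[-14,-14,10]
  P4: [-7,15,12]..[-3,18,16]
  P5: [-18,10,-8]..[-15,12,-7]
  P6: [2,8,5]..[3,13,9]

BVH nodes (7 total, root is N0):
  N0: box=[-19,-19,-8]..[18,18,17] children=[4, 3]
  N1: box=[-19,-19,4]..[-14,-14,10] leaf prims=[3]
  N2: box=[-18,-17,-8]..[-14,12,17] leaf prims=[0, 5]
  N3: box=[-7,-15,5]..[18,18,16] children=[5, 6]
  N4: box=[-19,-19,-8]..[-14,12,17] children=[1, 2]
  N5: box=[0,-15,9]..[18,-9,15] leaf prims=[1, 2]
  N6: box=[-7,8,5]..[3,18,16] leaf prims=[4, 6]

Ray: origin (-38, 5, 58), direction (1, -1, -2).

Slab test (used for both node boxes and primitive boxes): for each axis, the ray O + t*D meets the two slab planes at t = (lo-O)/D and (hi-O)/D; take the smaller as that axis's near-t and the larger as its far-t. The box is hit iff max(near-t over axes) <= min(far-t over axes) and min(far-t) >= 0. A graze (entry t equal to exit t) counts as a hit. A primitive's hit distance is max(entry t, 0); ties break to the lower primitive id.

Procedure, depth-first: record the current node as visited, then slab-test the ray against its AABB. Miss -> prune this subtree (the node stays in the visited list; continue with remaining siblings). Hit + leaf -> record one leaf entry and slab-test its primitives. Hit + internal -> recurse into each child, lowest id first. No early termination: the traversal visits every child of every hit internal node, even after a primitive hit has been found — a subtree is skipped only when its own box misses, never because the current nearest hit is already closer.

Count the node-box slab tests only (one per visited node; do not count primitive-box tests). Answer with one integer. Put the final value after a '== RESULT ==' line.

Traverse from the root:
N0 x:[19,56] y:[-13,24] z:[41/2,33] -> hit [41/2,24], descend [3, 4]
  N3 x:[31,56] y:[-13,20] z:[21,53/2] -> miss, prune
  N4 x:[19,24] y:[-7,24] z:[41/2,33] -> hit [41/2,24], descend [1, 2]
    N1 x:[19,24] y:[19,24] z:[24,27] -> hit [24,24] leaf, test {P3@t=24}
    N2 x:[20,24] y:[-7,22] z:[41/2,33] -> hit [41/2,22] leaf, test {P0@t=21, P5(miss)}

Visited [0, 3, 4, 1, 2]. Tests: 5 box, 2 leaf. Nearest: P0.

== RESULT ==
5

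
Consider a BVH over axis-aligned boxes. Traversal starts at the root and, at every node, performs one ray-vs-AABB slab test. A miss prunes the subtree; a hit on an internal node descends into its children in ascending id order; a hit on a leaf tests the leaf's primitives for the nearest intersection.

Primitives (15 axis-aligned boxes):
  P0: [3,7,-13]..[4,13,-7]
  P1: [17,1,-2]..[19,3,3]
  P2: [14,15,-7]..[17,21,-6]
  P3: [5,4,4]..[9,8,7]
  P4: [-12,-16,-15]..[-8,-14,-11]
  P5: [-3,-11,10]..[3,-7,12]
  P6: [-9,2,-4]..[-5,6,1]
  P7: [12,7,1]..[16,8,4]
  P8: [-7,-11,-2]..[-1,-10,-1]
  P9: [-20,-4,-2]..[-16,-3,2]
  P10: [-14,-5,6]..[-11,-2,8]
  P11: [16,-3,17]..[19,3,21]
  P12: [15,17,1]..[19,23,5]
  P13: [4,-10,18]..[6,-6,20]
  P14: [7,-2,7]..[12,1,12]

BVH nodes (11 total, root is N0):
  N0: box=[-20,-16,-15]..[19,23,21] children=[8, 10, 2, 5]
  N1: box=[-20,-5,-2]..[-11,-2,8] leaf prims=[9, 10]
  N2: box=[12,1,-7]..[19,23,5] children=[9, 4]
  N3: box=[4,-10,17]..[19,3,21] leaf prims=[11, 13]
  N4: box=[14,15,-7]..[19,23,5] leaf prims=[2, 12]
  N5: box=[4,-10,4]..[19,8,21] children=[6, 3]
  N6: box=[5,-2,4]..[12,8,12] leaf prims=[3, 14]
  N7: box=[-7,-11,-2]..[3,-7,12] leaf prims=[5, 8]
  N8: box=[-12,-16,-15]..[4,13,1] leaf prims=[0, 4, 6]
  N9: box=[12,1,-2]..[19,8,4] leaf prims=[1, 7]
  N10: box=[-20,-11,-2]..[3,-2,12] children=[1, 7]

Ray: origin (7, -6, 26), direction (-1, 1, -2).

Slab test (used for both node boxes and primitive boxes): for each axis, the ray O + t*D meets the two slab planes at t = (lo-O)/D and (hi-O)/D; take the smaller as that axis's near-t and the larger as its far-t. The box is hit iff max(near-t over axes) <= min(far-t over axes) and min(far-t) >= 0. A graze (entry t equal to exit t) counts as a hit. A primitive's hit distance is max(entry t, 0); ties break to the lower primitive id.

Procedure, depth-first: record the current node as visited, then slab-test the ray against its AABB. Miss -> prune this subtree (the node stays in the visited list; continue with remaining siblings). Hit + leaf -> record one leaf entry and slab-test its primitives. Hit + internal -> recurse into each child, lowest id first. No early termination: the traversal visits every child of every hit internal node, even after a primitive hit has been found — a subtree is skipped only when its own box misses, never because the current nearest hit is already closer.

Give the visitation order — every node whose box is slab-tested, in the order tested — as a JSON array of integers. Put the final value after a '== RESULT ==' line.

Trace the traversal:
N0 x:[-12,27] y:[-10,29] z:[5/2,41/2] -> hit [5/2,41/2], descend [2, 5, 8, 10]
  N2 x:[-12,-5] y:[7,29] z:[21/2,33/2] -> miss, prune
  N5 x:[-12,3] y:[-4,14] z:[5/2,11] -> hit [5/2,3], descend [3, 6]
    N3 x:[-12,3] y:[-4,9] z:[5/2,9/2] -> hit [5/2,3] leaf, test {P11(miss), P13(miss)}
    N6 x:[-5,2] y:[4,14] z:[7,11] -> miss, prune
  N8 x:[3,19] y:[-10,19] z:[25/2,41/2] -> hit [25/2,19] leaf, test {P0(miss), P4(miss), P6(miss)}
  N10 x:[4,27] y:[-5,4] z:[7,14] -> miss, prune

7 AABB tests over nodes [0, 2, 5, 3, 6, 8, 10]; 2 leaves entered; closest miss.

== RESULT ==
[0, 2, 5, 3, 6, 8, 10]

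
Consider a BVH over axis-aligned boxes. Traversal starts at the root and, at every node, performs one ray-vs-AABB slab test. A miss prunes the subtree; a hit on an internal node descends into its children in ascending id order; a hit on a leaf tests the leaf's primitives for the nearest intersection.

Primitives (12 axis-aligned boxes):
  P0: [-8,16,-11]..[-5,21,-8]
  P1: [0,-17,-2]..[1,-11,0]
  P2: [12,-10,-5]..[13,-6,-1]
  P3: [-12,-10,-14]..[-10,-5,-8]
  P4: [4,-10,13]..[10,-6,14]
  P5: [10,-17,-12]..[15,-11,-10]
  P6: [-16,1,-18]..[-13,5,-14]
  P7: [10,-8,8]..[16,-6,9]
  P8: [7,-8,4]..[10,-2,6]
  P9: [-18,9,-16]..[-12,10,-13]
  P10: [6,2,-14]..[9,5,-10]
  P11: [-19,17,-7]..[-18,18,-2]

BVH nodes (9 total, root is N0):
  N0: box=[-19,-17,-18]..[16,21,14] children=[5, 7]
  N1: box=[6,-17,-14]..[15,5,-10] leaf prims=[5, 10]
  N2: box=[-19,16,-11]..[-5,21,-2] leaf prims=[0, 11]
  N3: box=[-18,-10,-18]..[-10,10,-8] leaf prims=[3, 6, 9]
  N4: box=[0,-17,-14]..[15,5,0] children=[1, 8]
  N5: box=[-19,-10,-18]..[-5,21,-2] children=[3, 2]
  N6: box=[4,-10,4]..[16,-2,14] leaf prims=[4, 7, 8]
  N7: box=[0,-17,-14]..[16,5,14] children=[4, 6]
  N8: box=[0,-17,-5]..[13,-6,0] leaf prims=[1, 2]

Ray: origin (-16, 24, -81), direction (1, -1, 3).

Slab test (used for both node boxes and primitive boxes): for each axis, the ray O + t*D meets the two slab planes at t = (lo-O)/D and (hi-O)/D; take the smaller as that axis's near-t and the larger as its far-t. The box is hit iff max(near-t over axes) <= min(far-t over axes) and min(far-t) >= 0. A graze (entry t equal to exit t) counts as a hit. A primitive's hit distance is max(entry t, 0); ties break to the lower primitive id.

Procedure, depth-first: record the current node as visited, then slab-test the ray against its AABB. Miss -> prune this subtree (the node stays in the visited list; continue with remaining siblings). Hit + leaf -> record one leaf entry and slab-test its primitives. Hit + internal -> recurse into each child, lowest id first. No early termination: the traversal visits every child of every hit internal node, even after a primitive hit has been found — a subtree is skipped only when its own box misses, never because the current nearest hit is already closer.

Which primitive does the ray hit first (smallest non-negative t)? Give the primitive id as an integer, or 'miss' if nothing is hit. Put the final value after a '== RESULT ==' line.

Trace the traversal:
N0 x:[-3,32] y:[3,41] z:[21,95/3] -> hit [21,95/3], descend [5, 7]
  N5 x:[-3,11] y:[3,34] z:[21,79/3] -> miss, prune
  N7 x:[16,32] y:[19,41] z:[67/3,95/3] -> hit [67/3,95/3], descend [4, 6]
    N4 x:[16,31] y:[19,41] z:[67/3,27] -> hit [67/3,27], descend [1, 8]
      N1 x:[22,31] y:[19,41] z:[67/3,71/3] -> hit [67/3,71/3] leaf, test {P5(miss), P10(miss)}
      N8 x:[16,29] y:[30,41] z:[76/3,27] -> miss, prune
    N6 x:[20,32] y:[26,34] z:[85/3,95/3] -> hit [85/3,95/3] leaf, test {P4(miss), P7@t=30, P8(miss)}

Visited [0, 5, 7, 4, 1, 8, 6]. Tests: 7 box, 2 leaf. Nearest: P7.

== RESULT ==
7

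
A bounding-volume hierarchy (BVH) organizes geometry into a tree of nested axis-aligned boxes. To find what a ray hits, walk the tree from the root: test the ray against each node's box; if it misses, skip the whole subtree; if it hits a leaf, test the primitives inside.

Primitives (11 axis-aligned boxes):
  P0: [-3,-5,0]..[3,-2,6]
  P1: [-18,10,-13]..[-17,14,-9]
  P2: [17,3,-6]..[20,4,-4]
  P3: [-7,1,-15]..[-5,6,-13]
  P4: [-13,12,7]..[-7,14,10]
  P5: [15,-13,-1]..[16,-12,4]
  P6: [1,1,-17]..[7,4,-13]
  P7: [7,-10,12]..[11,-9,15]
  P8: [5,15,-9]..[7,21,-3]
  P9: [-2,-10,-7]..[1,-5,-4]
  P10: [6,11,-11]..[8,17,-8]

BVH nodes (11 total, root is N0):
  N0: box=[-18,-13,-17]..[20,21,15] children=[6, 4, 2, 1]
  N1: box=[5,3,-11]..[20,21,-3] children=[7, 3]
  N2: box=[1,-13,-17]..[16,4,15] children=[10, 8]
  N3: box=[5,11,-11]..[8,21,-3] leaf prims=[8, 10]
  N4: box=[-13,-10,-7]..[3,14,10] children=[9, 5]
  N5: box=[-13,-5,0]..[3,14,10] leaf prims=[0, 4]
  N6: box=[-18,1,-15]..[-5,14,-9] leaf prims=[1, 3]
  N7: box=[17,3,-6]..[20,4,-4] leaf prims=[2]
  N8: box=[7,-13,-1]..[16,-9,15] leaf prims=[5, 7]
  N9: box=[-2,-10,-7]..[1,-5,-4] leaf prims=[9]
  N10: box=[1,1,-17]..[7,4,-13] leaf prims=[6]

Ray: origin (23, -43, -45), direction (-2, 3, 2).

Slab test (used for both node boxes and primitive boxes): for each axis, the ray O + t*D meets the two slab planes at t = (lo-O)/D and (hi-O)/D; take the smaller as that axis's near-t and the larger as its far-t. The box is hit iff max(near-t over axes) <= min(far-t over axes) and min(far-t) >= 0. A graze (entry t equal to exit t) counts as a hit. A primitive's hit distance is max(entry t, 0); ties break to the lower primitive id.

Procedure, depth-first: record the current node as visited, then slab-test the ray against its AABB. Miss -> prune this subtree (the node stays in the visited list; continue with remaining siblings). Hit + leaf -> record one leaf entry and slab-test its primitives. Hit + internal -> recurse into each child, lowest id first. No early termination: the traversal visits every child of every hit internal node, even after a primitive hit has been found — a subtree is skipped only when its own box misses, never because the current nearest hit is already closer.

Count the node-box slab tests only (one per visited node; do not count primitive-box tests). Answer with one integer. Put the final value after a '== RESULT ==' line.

Trace the traversal:
N0 x:[3/2,41/2] y:[10,64/3] z:[14,30] -> hit [14,41/2], descend [1, 2, 4, 6]
  N1 x:[3/2,9] y:[46/3,64/3] z:[17,21] -> miss, prune
  N2 x:[7/2,11] y:[10,47/3] z:[14,30] -> miss, prune
  N4 x:[10,18] y:[11,19] z:[19,55/2] -> miss, prune
  N6 x:[14,41/2] y:[44/3,19] z:[15,18] -> hit [15,18] leaf, test {P1(miss), P3@t=15}

Summary -> nodes [0, 1, 2, 4, 6]; box-tests=5; leaf-entries=1; first=P3

== RESULT ==
5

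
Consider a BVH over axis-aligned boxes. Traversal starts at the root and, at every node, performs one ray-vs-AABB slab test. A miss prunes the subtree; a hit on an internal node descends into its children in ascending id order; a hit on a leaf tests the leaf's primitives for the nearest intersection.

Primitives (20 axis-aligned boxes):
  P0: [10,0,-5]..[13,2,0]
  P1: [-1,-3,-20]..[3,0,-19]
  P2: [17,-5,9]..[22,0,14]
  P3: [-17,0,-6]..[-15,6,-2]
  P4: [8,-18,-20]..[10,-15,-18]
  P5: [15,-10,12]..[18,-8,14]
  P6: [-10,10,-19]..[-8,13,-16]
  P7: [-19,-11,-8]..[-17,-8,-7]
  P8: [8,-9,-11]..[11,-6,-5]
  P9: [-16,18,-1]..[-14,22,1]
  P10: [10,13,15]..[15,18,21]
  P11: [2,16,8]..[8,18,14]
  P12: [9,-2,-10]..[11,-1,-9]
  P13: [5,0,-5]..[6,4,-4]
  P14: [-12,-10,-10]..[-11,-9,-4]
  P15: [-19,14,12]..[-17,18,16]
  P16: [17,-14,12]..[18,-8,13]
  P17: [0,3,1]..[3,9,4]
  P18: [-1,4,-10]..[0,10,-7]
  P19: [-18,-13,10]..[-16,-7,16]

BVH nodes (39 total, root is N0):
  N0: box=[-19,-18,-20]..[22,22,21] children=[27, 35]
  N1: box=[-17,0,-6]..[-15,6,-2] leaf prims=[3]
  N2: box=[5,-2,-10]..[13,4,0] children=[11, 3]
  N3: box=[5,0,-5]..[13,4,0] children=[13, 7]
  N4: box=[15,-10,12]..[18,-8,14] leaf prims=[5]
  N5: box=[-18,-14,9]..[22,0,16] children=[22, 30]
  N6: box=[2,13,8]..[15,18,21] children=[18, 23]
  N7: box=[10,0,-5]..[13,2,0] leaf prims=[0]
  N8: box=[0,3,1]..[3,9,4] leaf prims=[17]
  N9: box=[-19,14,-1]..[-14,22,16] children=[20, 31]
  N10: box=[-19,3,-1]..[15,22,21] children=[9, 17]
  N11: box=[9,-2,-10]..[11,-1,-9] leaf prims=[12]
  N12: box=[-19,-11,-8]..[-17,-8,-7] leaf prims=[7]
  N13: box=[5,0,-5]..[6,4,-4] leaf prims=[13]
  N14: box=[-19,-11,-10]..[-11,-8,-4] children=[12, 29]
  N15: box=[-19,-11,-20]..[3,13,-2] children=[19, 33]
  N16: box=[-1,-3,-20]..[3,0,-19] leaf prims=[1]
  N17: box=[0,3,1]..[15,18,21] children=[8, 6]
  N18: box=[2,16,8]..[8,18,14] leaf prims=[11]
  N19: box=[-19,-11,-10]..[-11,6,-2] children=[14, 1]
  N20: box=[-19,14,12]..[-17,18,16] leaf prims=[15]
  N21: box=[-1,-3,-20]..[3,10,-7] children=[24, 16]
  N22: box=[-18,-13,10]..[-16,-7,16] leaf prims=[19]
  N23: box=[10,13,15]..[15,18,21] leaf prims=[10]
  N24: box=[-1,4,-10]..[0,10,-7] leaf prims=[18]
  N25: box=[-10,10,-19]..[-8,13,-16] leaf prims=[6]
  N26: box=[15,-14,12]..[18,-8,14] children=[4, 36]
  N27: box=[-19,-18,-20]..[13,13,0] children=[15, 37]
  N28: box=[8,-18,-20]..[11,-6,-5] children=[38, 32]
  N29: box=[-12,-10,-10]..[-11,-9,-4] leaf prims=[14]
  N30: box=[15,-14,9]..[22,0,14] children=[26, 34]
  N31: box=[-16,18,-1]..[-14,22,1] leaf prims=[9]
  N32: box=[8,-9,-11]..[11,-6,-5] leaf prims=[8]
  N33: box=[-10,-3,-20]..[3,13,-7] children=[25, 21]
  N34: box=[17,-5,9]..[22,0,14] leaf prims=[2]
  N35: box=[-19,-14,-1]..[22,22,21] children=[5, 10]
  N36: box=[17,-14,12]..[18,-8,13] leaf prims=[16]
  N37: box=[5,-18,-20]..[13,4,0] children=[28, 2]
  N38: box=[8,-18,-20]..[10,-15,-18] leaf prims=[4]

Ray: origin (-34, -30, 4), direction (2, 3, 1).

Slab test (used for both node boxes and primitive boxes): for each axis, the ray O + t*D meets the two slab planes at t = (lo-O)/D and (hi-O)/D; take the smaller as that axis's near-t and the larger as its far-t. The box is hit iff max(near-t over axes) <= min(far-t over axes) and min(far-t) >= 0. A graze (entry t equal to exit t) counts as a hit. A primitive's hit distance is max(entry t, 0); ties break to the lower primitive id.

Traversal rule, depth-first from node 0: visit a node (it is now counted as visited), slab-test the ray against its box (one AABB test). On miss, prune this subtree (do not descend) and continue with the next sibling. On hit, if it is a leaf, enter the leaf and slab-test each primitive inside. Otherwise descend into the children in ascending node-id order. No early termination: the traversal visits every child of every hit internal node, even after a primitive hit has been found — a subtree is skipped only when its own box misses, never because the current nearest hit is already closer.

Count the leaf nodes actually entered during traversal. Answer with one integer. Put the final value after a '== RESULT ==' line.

Traverse from the root:
N0 x:[15/2,28] y:[4,52/3] z:[-24,17] -> hit [15/2,17], descend [27, 35]
  N27 x:[15/2,47/2] y:[4,43/3] z:[-24,-4] -> miss, prune
  N35 x:[15/2,28] y:[16/3,52/3] z:[-5,17] -> hit [15/2,17], descend [5, 10]
    N5 x:[8,28] y:[16/3,10] z:[5,12] -> hit [8,10], descend [22, 30]
      N22 x:[8,9] y:[17/3,23/3] z:[6,12] -> miss, prune
      N30 x:[49/2,28] y:[16/3,10] z:[5,10] -> miss, prune
    N10 x:[15/2,49/2] y:[11,52/3] z:[-5,17] -> hit [11,17], descend [9, 17]
      N9 x:[15/2,10] y:[44/3,52/3] z:[-5,12] -> miss, prune
      N17 x:[17,49/2] y:[11,16] z:[-3,17] -> miss, prune

order=[0, 27, 35, 5, 22, 30, 10, 9, 17]  |boxes|=9  |leaves|=0  hit=miss

== RESULT ==
0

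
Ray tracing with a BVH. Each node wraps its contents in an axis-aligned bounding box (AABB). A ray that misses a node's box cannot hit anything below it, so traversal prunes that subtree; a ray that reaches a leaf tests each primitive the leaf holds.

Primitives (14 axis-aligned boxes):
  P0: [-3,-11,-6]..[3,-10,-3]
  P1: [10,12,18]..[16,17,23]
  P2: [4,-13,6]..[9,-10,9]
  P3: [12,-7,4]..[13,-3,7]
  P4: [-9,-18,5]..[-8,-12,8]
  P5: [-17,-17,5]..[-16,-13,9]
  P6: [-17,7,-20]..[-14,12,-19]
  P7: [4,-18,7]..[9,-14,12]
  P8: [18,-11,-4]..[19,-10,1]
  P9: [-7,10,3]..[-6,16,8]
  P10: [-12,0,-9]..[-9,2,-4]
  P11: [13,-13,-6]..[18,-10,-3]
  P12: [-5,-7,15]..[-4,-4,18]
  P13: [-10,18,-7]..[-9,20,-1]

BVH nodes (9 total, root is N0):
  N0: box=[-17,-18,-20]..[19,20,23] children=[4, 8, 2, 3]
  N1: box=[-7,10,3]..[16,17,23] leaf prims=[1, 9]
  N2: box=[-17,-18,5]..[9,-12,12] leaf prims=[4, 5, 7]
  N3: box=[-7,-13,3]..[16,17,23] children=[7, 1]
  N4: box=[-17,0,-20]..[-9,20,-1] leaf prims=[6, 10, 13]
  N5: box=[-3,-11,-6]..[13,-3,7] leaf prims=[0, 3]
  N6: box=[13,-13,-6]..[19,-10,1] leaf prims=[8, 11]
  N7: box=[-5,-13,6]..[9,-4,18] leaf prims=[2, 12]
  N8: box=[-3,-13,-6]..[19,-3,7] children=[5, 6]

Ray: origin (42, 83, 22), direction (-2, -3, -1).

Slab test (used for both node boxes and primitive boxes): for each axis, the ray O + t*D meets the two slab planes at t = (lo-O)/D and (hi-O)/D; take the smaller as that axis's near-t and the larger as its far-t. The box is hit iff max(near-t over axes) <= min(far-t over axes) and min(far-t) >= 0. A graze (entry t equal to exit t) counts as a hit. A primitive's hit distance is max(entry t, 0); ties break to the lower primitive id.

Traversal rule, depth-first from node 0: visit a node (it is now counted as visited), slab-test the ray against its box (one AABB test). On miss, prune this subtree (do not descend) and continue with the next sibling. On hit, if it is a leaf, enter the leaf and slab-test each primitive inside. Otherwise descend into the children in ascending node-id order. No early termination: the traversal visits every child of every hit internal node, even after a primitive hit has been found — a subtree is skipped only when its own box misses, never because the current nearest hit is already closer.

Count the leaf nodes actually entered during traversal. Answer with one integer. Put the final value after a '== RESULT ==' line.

Trace the traversal:
N0 x:[23/2,59/2] y:[21,101/3] z:[-1,42] -> hit [21,59/2], descend [2, 3, 4, 8]
  N2 x:[33/2,59/2] y:[95/3,101/3] z:[10,17] -> miss, prune
  N3 x:[13,49/2] y:[22,32] z:[-1,19] -> miss, prune
  N4 x:[51/2,59/2] y:[21,83/3] z:[23,42] -> hit [51/2,83/3] leaf, test {P6(miss), P10@t=27, P13(miss)}
  N8 x:[23/2,45/2] y:[86/3,32] z:[15,28] -> miss, prune

Summary -> nodes [0, 2, 3, 4, 8]; box-tests=5; leaf-entries=1; first=P10

== RESULT ==
1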